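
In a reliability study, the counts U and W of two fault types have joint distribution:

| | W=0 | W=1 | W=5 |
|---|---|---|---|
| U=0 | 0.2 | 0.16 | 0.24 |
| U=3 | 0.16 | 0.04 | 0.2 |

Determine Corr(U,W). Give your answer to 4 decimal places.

E[U] = 1.2,  E[W] = 2.4
E[UW] = 3.12
Cov(U,W) = E[UW] − E[U]E[W] = 3.12 − (1.2)(2.4) = 0.24
V(U) = 2.16,  V(W) = 5.44
ρ = 0.24 / √(2.16·5.44) ≈ 0.0700

0.0700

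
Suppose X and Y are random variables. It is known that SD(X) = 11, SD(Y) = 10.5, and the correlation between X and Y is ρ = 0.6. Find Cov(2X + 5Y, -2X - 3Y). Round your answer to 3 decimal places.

-3246.550

Var(X) = (11)² = 121;  Var(Y) = (10.5)² = 110.25
Cov(X,Y) = ρ·SD(X)·SD(Y) = 0.6·11·10.5 = 69.3
Cov(2X + 5Y, -2X - 3Y) = (2)(-2)Var(X) + (5)(-3)Var(Y) + [(2)(-3) + (5)(-2)]Cov(X,Y)
= -4·121 + -15·110.25 + -16·69.3 = -3246.55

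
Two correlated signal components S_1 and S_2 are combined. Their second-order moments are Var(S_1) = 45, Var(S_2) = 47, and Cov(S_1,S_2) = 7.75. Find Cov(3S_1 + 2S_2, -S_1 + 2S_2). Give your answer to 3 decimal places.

84.000

Cov(3S_1 + 2S_2, -S_1 + 2S_2) = (3)(-1)Var(S_1) + (2)(2)Var(S_2) + [(3)(2) + (2)(-1)]Cov(S_1,S_2)
= -3·45 + 4·47 + 4·7.75 = 84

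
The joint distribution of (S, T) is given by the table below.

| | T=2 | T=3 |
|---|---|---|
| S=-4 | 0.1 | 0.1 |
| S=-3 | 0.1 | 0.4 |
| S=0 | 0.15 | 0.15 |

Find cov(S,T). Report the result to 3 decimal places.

E[S] = -2.3,  E[T] = 2.65
E[ST] = -6.2
cov(S,T) = E[ST] − E[S]E[T] = -6.2 − (-2.3)(2.65) = -0.105

-0.105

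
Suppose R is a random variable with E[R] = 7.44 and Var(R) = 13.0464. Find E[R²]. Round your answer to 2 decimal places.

68.40

E[R²] = Var(R) + (E[R])² = 13.0464 + (7.44)² = 68.4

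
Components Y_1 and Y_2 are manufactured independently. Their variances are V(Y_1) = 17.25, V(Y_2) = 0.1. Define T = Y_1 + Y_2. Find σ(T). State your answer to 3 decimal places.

4.165

By independence, V(T) = (1)²V(Y_1) + (1)²V(Y_2)
= (1)²·17.25 + (1)²·0.1 = 17.35
σ(T) = √17.35 ≈ 4.165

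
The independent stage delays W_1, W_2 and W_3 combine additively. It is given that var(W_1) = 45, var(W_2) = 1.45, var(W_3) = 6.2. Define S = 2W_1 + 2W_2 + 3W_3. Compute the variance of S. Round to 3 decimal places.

By independence, var(S) = (2)²var(W_1) + (2)²var(W_2) + (3)²var(W_3)
= (2)²·45 + (2)²·1.45 + (3)²·6.2 = 241.6

241.600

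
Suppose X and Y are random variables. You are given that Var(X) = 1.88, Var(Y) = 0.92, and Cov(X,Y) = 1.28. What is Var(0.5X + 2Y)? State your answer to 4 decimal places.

6.7100

Var(0.5X + 2Y) = (0.5)²·Var(X) + (2)²·Var(Y) + 2·(0.5)·(2)·Cov(X,Y)
= 0.25·1.88 + 4·0.92 + 2·1.28 = 6.71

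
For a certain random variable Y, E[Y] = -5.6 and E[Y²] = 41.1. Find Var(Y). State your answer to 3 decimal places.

Var(Y) = 41.1 − (-5.6)² = 9.74

9.740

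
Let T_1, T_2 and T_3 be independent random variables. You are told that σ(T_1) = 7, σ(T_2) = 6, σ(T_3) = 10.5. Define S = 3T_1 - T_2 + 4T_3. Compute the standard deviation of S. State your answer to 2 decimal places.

Var(T_1) = 49, Var(T_2) = 36, Var(T_3) = 110.25
By independence, Var(S) = (3)²Var(T_1) + (-1)²Var(T_2) + (4)²Var(T_3)
= (3)²·49 + (-1)²·36 + (4)²·110.25 = 2241
σ(S) = √2241 ≈ 47.34

47.34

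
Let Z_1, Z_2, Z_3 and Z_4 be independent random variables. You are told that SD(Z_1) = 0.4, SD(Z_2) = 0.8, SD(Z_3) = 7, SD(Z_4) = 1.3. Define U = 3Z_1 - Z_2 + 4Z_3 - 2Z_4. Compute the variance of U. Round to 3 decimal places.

792.840

Var(Z_1) = 0.16, Var(Z_2) = 0.64, Var(Z_3) = 49, Var(Z_4) = 1.69
By independence, Var(U) = (3)²Var(Z_1) + (-1)²Var(Z_2) + (4)²Var(Z_3) + (-2)²Var(Z_4)
= (3)²·0.16 + (-1)²·0.64 + (4)²·49 + (-2)²·1.69 = 792.84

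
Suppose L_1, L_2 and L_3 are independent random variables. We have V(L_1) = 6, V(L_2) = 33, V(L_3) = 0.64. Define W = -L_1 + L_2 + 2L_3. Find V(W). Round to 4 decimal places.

41.5600

By independence, V(W) = (-1)²V(L_1) + (1)²V(L_2) + (2)²V(L_3)
= (-1)²·6 + (1)²·33 + (2)²·0.64 = 41.56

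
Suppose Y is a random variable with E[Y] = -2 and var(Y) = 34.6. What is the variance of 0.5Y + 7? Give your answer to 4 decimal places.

var(0.5Y + 7) = (0.5)²·var(Y) = 0.25·34.6 = 8.65

8.6500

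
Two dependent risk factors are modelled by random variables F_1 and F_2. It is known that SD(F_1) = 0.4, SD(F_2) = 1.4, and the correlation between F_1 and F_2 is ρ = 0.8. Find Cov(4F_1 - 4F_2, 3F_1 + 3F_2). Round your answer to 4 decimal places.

var(F_1) = (0.4)² = 0.16;  var(F_2) = (1.4)² = 1.96
Cov(F_1,F_2) = ρ·SD(F_1)·SD(F_2) = 0.8·0.4·1.4 = 0.448
Cov(4F_1 - 4F_2, 3F_1 + 3F_2) = (4)(3)var(F_1) + (-4)(3)var(F_2) + [(4)(3) + (-4)(3)]Cov(F_1,F_2)
= 12·0.16 + -12·1.96 + 0·0.448 = -21.6

-21.6000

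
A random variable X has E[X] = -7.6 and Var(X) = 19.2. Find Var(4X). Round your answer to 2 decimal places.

Var(4X) = (4)²·Var(X) = 16·19.2 = 307.2

307.20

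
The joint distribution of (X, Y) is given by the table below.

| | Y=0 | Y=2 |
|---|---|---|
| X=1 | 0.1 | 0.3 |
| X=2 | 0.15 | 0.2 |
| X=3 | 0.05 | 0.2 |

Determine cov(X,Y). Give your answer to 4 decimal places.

E[X] = 1.85,  E[Y] = 1.4
E[XY] = 2.6
cov(X,Y) = E[XY] − E[X]E[Y] = 2.6 − (1.85)(1.4) = 0.01

0.0100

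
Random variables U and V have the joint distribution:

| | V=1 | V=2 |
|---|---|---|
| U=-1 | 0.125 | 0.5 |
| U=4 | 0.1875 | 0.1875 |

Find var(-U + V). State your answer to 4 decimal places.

E[U] = 0.875,  E[V] = 1.6875,  E[UV] = 1.125
var(U) = 6.625 − (0.875)² = 5.859375;  var(V) = 3.0625 − (1.6875)² = 0.21484375
cov(U,V) = 1.125 − (0.875)(1.6875) = -0.3515625
var(-U + V) = (-1)²·5.859375 + (1)²·0.21484375 + 2·(-1)·(1)·-0.3515625 = 6.77734375

6.7773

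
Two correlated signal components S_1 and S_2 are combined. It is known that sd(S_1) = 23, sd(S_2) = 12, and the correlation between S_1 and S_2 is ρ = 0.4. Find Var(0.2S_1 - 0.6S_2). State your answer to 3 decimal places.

46.504

Var(S_1) = (23)² = 529;  Var(S_2) = (12)² = 144
cov(S_1,S_2) = ρ·sd(S_1)·sd(S_2) = 0.4·23·12 = 110.4
Var(0.2S_1 - 0.6S_2) = (0.2)²·Var(S_1) + (-0.6)²·Var(S_2) + 2·(0.2)·(-0.6)·cov(S_1,S_2)
= 0.04·529 + 0.36·144 + -0.24·110.4 = 46.504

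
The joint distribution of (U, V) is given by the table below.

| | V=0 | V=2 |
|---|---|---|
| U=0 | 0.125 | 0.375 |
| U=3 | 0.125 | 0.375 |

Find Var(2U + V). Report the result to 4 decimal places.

E[U] = 1.5,  E[V] = 1.5,  E[UV] = 2.25
Var(U) = 4.5 − (1.5)² = 2.25;  Var(V) = 3 − (1.5)² = 0.75
cov(U,V) = 2.25 − (1.5)(1.5) = 0
Var(2U + V) = (2)²·2.25 + (1)²·0.75 + 2·(2)·(1)·0 = 9.75

9.7500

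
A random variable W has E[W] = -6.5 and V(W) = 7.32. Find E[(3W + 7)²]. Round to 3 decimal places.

E[3W + 7] = 3·-6.5 + 7 = -12.5
V(3W + 7) = (3)²·7.32 = 65.88
E[(3W + 7)²] = V((3W + 7)) + (E[(3W + 7)])² = 65.88 + (-12.5)² = 222.13

222.130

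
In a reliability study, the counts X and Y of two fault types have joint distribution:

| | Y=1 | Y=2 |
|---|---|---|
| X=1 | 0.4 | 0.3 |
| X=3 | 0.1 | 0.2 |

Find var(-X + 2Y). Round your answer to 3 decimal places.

E[X] = 1.6,  E[Y] = 1.5,  E[XY] = 2.5
var(X) = 3.4 − (1.6)² = 0.84;  var(Y) = 2.5 − (1.5)² = 0.25
Cov(X,Y) = 2.5 − (1.6)(1.5) = 0.1
var(-X + 2Y) = (-1)²·0.84 + (2)²·0.25 + 2·(-1)·(2)·0.1 = 1.44

1.440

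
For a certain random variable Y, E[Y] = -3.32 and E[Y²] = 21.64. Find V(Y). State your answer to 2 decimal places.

10.62

V(Y) = 21.64 − (-3.32)² = 10.6176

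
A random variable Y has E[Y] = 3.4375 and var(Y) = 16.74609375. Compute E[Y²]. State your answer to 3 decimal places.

E[Y²] = var(Y) + (E[Y])² = 16.74609375 + (3.4375)² = 28.5625

28.563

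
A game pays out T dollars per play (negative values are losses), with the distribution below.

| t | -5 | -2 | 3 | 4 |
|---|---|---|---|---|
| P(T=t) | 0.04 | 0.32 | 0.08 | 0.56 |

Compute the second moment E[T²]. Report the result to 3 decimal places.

E[T²] = (-5)²(0.04) + (-2)²(0.32) + (3)²(0.08) + (4)²(0.56) = 11.96

11.960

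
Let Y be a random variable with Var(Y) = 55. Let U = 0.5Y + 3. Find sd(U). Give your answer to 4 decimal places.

3.7081

Var(0.5Y + 3) = (0.5)²·55 = 13.75
sd(U) = √13.75 ≈ 3.7081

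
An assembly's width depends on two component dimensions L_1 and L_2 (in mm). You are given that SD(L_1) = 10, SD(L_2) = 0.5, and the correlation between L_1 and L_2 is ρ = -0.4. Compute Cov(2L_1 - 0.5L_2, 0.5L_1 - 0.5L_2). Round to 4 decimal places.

Var(L_1) = (10)² = 100;  Var(L_2) = (0.5)² = 0.25
Cov(L_1,L_2) = ρ·SD(L_1)·SD(L_2) = -0.4·10·0.5 = -2
Cov(2L_1 - 0.5L_2, 0.5L_1 - 0.5L_2) = (2)(0.5)Var(L_1) + (-0.5)(-0.5)Var(L_2) + [(2)(-0.5) + (-0.5)(0.5)]Cov(L_1,L_2)
= 1·100 + 0.25·0.25 + -1.25·-2 = 102.5625

102.5625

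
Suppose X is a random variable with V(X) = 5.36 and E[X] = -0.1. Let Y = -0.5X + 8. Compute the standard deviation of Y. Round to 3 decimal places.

V(-0.5X + 8) = (-0.5)²·5.36 = 1.34
SD(Y) = √1.34 ≈ 1.158

1.158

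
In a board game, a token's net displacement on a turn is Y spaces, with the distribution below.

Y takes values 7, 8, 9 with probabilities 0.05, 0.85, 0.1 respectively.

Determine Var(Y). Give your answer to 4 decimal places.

E[Y] = (7)(0.05) + (8)(0.85) + (9)(0.1) = 8.05
E[Y²] = (7)²(0.05) + (8)²(0.85) + (9)²(0.1) = 64.95
Var(Y) = E[Y²] − (E[Y])² = 64.95 − (8.05)² = 0.1475

0.1475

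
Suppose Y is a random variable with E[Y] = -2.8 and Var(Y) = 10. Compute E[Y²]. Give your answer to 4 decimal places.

E[Y²] = Var(Y) + (E[Y])² = 10 + (-2.8)² = 17.84

17.8400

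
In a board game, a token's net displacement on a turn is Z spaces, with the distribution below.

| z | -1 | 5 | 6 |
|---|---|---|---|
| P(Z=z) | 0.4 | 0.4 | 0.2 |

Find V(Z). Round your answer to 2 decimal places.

9.76

E[Z] = (-1)(0.4) + (5)(0.4) + (6)(0.2) = 2.8
E[Z²] = (-1)²(0.4) + (5)²(0.4) + (6)²(0.2) = 17.6
V(Z) = E[Z²] − (E[Z])² = 17.6 − (2.8)² = 9.76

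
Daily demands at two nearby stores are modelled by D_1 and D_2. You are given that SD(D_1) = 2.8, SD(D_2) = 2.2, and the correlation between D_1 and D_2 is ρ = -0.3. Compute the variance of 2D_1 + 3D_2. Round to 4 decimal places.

52.7440

var(D_1) = (2.8)² = 7.84;  var(D_2) = (2.2)² = 4.84
Cov(D_1,D_2) = ρ·SD(D_1)·SD(D_2) = -0.3·2.8·2.2 = -1.848
var(2D_1 + 3D_2) = (2)²·var(D_1) + (3)²·var(D_2) + 2·(2)·(3)·Cov(D_1,D_2)
= 4·7.84 + 9·4.84 + 12·-1.848 = 52.744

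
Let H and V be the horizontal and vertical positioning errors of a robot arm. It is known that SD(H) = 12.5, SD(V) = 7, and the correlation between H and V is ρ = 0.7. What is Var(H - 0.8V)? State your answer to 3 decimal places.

Var(H) = (12.5)² = 156.25;  Var(V) = (7)² = 49
Cov(H,V) = ρ·SD(H)·SD(V) = 0.7·12.5·7 = 61.25
Var(H - 0.8V) = (1)²·Var(H) + (-0.8)²·Var(V) + 2·(1)·(-0.8)·Cov(H,V)
= 1·156.25 + 0.64·49 + -1.6·61.25 = 89.61

89.610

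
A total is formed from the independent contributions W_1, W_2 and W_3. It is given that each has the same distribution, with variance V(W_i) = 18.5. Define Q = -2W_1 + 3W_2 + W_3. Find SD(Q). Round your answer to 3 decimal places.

16.093

By independence, V(Q) = (-2)²V(W_1) + (3)²V(W_2) + (1)²V(W_3)
= (-2)²·18.5 + (3)²·18.5 + (1)²·18.5 = 259
SD(Q) = √259 ≈ 16.093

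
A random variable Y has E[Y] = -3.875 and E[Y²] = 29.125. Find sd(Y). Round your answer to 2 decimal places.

V(Y) = 29.125 − (-3.875)² = 14.109375
sd(Y) = √14.109375 ≈ 3.76

3.76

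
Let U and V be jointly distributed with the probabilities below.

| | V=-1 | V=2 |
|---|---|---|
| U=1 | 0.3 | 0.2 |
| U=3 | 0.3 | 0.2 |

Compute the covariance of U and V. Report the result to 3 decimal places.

E[U] = 2,  E[V] = 0.2
E[UV] = 0.4
Cov(U,V) = E[UV] − E[U]E[V] = 0.4 − (2)(0.2) = 0

0.000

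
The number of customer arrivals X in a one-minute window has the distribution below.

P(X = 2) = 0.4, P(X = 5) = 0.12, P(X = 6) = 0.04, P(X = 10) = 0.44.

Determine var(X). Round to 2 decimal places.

13.56

E[X] = (2)(0.4) + (5)(0.12) + (6)(0.04) + (10)(0.44) = 6.04
E[X²] = (2)²(0.4) + (5)²(0.12) + (6)²(0.04) + (10)²(0.44) = 50.04
var(X) = E[X²] − (E[X])² = 50.04 − (6.04)² = 13.5584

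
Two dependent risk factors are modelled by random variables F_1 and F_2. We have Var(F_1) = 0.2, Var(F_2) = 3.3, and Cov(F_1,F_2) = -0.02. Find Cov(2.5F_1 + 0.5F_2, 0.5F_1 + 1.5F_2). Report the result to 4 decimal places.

Cov(2.5F_1 + 0.5F_2, 0.5F_1 + 1.5F_2) = (2.5)(0.5)Var(F_1) + (0.5)(1.5)Var(F_2) + [(2.5)(1.5) + (0.5)(0.5)]Cov(F_1,F_2)
= 1.25·0.2 + 0.75·3.3 + 4·-0.02 = 2.645

2.6450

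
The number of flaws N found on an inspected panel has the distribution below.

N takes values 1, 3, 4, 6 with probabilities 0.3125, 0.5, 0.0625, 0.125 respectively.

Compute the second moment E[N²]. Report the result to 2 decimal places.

E[N²] = (1)²(0.3125) + (3)²(0.5) + (4)²(0.0625) + (6)²(0.125) = 10.3125

10.31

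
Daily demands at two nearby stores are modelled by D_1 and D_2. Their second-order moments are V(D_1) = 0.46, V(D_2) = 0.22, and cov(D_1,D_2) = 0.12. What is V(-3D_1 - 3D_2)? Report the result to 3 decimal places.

8.280

V(-3D_1 - 3D_2) = (-3)²·V(D_1) + (-3)²·V(D_2) + 2·(-3)·(-3)·cov(D_1,D_2)
= 9·0.46 + 9·0.22 + 18·0.12 = 8.28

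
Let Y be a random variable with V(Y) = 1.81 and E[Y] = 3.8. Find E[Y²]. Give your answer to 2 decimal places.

16.25

E[Y²] = V(Y) + (E[Y])² = 1.81 + (3.8)² = 16.25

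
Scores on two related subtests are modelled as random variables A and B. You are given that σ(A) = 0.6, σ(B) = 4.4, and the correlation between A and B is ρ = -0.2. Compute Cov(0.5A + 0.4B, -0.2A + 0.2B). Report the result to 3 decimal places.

Var(A) = (0.6)² = 0.36;  Var(B) = (4.4)² = 19.36
Cov(A,B) = ρ·σ(A)·σ(B) = -0.2·0.6·4.4 = -0.528
Cov(0.5A + 0.4B, -0.2A + 0.2B) = (0.5)(-0.2)Var(A) + (0.4)(0.2)Var(B) + [(0.5)(0.2) + (0.4)(-0.2)]Cov(A,B)
= -0.1·0.36 + 0.08·19.36 + 0.02·-0.528 = 1.50224

1.502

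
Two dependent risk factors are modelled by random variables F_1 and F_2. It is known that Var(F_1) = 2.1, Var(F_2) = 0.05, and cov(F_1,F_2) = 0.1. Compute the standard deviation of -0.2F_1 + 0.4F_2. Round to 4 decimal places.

0.2757

Var(-0.2F_1 + 0.4F_2) = (-0.2)²·Var(F_1) + (0.4)²·Var(F_2) + 2·(-0.2)·(0.4)·cov(F_1,F_2)
= 0.04·2.1 + 0.16·0.05 + -0.16·0.1 = 0.076
SD(-0.2F_1 + 0.4F_2) = √0.076 ≈ 0.2757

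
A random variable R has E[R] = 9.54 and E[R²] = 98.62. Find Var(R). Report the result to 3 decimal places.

7.608

Var(R) = 98.62 − (9.54)² = 7.6084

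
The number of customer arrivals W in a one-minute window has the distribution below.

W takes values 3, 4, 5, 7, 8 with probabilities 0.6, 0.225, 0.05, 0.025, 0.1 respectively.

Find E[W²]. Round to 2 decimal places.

E[W²] = (3)²(0.6) + (4)²(0.225) + (5)²(0.05) + (7)²(0.025) + (8)²(0.1) = 17.875

17.88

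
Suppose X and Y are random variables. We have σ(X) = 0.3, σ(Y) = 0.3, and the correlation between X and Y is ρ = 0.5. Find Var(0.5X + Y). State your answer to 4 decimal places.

Var(X) = (0.3)² = 0.09;  Var(Y) = (0.3)² = 0.09
Cov(X,Y) = ρ·σ(X)·σ(Y) = 0.5·0.3·0.3 = 0.045
Var(0.5X + Y) = (0.5)²·Var(X) + (1)²·Var(Y) + 2·(0.5)·(1)·Cov(X,Y)
= 0.25·0.09 + 1·0.09 + 1·0.045 = 0.1575

0.1575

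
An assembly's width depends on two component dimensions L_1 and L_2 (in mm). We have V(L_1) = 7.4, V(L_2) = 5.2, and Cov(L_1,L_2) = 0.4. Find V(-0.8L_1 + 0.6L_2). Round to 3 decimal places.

V(-0.8L_1 + 0.6L_2) = (-0.8)²·V(L_1) + (0.6)²·V(L_2) + 2·(-0.8)·(0.6)·Cov(L_1,L_2)
= 0.64·7.4 + 0.36·5.2 + -0.96·0.4 = 6.224

6.224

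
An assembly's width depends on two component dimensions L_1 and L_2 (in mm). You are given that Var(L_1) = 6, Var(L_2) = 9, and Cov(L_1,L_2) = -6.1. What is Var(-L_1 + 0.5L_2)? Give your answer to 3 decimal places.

Var(-L_1 + 0.5L_2) = (-1)²·Var(L_1) + (0.5)²·Var(L_2) + 2·(-1)·(0.5)·Cov(L_1,L_2)
= 1·6 + 0.25·9 + -1·-6.1 = 14.35

14.350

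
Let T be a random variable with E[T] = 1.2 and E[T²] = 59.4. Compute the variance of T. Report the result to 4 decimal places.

Var(T) = 59.4 − (1.2)² = 57.96

57.9600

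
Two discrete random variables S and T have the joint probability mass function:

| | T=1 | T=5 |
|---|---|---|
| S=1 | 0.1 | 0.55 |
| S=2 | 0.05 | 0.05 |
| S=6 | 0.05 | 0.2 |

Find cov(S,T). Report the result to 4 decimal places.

E[S] = 2.35,  E[T] = 4.2
E[ST] = 9.75
cov(S,T) = E[ST] − E[S]E[T] = 9.75 − (2.35)(4.2) = -0.12

-0.1200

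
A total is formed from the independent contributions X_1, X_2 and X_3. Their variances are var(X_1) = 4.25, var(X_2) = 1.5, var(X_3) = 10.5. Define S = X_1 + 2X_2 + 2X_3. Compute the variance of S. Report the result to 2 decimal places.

By independence, var(S) = (1)²var(X_1) + (2)²var(X_2) + (2)²var(X_3)
= (1)²·4.25 + (2)²·1.5 + (2)²·10.5 = 52.25

52.25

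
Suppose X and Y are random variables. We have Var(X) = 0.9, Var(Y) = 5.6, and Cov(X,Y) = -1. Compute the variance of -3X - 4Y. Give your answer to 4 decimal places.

Var(-3X - 4Y) = (-3)²·Var(X) + (-4)²·Var(Y) + 2·(-3)·(-4)·Cov(X,Y)
= 9·0.9 + 16·5.6 + 24·-1 = 73.7

73.7000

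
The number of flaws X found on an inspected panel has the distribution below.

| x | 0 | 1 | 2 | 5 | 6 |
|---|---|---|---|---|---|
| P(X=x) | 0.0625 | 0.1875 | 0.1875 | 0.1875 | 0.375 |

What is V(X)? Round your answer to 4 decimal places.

5.0625

E[X] = (0)(0.0625) + (1)(0.1875) + (2)(0.1875) + (5)(0.1875) + (6)(0.375) = 3.75
E[X²] = (0)²(0.0625) + (1)²(0.1875) + (2)²(0.1875) + (5)²(0.1875) + (6)²(0.375) = 19.125
V(X) = E[X²] − (E[X])² = 19.125 − (3.75)² = 5.0625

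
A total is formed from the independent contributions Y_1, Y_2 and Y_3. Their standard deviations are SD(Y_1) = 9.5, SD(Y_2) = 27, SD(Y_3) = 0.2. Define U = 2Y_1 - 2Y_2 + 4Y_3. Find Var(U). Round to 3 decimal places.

Var(Y_1) = 90.25, Var(Y_2) = 729, Var(Y_3) = 0.04
By independence, Var(U) = (2)²Var(Y_1) + (-2)²Var(Y_2) + (4)²Var(Y_3)
= (2)²·90.25 + (-2)²·729 + (4)²·0.04 = 3277.64

3277.640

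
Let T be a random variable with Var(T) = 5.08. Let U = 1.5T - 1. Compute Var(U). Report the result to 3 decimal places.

Var(1.5T - 1) = (1.5)²·Var(T) = 2.25·5.08 = 11.43

11.430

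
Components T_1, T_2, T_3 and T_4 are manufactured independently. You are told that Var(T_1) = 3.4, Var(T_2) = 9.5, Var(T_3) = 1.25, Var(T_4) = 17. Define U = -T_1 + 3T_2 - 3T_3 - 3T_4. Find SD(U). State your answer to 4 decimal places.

By independence, Var(U) = (-1)²Var(T_1) + (3)²Var(T_2) + (-3)²Var(T_3) + (-3)²Var(T_4)
= (-1)²·3.4 + (3)²·9.5 + (-3)²·1.25 + (-3)²·17 = 253.15
SD(U) = √253.15 ≈ 15.9107

15.9107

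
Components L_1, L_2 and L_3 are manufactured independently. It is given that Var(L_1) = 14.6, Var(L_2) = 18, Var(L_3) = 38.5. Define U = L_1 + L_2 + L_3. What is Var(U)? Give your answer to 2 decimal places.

By independence, Var(U) = (1)²Var(L_1) + (1)²Var(L_2) + (1)²Var(L_3)
= (1)²·14.6 + (1)²·18 + (1)²·38.5 = 71.1

71.10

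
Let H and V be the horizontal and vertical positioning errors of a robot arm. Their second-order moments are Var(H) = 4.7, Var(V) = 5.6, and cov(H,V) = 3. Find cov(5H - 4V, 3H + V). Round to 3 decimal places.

cov(5H - 4V, 3H + V) = (5)(3)Var(H) + (-4)(1)Var(V) + [(5)(1) + (-4)(3)]cov(H,V)
= 15·4.7 + -4·5.6 + -7·3 = 27.1

27.100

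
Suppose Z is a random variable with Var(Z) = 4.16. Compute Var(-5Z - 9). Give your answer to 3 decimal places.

104.000

Var(-5Z - 9) = (-5)²·Var(Z) = 25·4.16 = 104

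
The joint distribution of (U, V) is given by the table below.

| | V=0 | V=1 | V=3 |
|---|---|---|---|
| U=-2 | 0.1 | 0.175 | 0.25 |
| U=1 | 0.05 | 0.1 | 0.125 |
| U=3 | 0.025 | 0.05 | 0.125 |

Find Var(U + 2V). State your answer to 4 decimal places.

E[U] = -0.175,  E[V] = 1.825,  E[UV] = -0.1
Var(U) = 4.175 − (-0.175)² = 4.144375;  Var(V) = 4.825 − (1.825)² = 1.494375
Cov(U,V) = -0.1 − (-0.175)(1.825) = 0.219375
Var(U + 2V) = (1)²·4.144375 + (2)²·1.494375 + 2·(1)·(2)·0.219375 = 10.999375

10.9994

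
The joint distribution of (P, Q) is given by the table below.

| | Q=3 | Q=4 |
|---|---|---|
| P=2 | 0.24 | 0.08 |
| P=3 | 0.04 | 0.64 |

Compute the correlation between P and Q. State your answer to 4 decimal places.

0.7181

E[P] = 2.68,  E[Q] = 3.72
E[PQ] = 10.12
Cov(P,Q) = E[PQ] − E[P]E[Q] = 10.12 − (2.68)(3.72) = 0.1504
V(P) = 0.2176,  V(Q) = 0.2016
ρ = 0.1504 / √(0.2176·0.2016) ≈ 0.7181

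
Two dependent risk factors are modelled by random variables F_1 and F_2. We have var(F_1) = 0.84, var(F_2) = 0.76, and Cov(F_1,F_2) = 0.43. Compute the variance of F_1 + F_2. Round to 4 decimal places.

var(F_1 + F_2) = (1)²·var(F_1) + (1)²·var(F_2) + 2·(1)·(1)·Cov(F_1,F_2)
= 1·0.84 + 1·0.76 + 2·0.43 = 2.46

2.4600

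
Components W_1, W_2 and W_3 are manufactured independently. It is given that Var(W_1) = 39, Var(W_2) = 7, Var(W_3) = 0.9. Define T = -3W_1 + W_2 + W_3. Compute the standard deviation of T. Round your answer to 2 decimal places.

18.94

By independence, Var(T) = (-3)²Var(W_1) + (1)²Var(W_2) + (1)²Var(W_3)
= (-3)²·39 + (1)²·7 + (1)²·0.9 = 358.9
sd(T) = √358.9 ≈ 18.94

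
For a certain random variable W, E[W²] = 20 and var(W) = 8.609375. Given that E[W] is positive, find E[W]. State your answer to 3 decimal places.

(E[W])² = E[W²] − var(W) = 20 − 8.609375 = 11.390625
E[W] = √11.390625 = 3.375

3.375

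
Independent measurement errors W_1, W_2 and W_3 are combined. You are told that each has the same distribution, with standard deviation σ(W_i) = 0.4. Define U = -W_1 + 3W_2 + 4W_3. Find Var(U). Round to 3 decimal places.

Var(W_i) = (0.4)² = 0.16
By independence, Var(U) = (-1)²Var(W_1) + (3)²Var(W_2) + (4)²Var(W_3)
= (-1)²·0.16 + (3)²·0.16 + (4)²·0.16 = 4.16

4.160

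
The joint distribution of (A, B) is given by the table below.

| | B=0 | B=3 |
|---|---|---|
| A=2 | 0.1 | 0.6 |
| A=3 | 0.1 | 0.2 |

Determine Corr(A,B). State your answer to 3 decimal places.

-0.218

E[A] = 2.3,  E[B] = 2.4
E[AB] = 5.4
Cov(A,B) = E[AB] − E[A]E[B] = 5.4 − (2.3)(2.4) = -0.12
V(A) = 0.21,  V(B) = 1.44
ρ = -0.12 / √(0.21·1.44) ≈ -0.218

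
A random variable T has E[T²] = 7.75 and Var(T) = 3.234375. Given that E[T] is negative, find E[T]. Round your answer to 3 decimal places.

-2.125

(E[T])² = E[T²] − Var(T) = 7.75 − 3.234375 = 4.515625
E[T] = −√4.515625 = -2.125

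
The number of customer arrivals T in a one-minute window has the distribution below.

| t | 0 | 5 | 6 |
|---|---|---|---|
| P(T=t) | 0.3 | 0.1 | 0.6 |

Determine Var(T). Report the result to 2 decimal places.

7.29

E[T] = (0)(0.3) + (5)(0.1) + (6)(0.6) = 4.1
E[T²] = (0)²(0.3) + (5)²(0.1) + (6)²(0.6) = 24.1
Var(T) = E[T²] − (E[T])² = 24.1 − (4.1)² = 7.29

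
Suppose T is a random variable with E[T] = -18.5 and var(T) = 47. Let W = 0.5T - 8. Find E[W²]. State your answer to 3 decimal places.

309.313

E[0.5T - 8] = 0.5·-18.5 − 8 = -17.25
var(0.5T - 8) = (0.5)²·47 = 11.75
E[W²] = var(W) + (E[W])² = 11.75 + (-17.25)² = 309.3125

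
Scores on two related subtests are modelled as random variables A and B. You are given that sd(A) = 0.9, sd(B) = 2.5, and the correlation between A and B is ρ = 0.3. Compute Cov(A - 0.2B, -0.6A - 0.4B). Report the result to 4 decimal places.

Var(A) = (0.9)² = 0.81;  Var(B) = (2.5)² = 6.25
Cov(A,B) = ρ·sd(A)·sd(B) = 0.3·0.9·2.5 = 0.675
Cov(A - 0.2B, -0.6A - 0.4B) = (1)(-0.6)Var(A) + (-0.2)(-0.4)Var(B) + [(1)(-0.4) + (-0.2)(-0.6)]Cov(A,B)
= -0.6·0.81 + 0.08·6.25 + -0.28·0.675 = -0.175

-0.1750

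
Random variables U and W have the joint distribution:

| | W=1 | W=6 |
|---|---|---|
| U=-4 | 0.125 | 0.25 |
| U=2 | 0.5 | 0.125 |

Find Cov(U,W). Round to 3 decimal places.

-3.281

E[U] = -0.25,  E[W] = 2.875
E[UW] = -4
Cov(U,W) = E[UW] − E[U]E[W] = -4 − (-0.25)(2.875) = -3.28125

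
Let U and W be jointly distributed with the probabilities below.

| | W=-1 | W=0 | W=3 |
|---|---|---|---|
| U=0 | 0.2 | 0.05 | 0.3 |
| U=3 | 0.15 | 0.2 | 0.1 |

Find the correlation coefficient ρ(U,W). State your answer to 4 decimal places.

E[U] = 1.35,  E[W] = 0.85
E[UW] = 0.45
cov(U,W) = E[UW] − E[U]E[W] = 0.45 − (1.35)(0.85) = -0.6975
V(U) = 2.2275,  V(W) = 3.2275
ρ = -0.6975 / √(2.2275·3.2275) ≈ -0.2601

-0.2601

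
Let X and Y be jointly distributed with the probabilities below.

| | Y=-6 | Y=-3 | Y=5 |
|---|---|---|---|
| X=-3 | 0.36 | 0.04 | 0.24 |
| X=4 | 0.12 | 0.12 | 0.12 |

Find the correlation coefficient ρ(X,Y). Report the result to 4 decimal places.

0.0338

E[X] = -0.48,  E[Y] = -1.56
E[XY] = 1.32
Cov(X,Y) = E[XY] − E[X]E[Y] = 1.32 − (-0.48)(-1.56) = 0.5712
Var(X) = 11.2896,  Var(Y) = 25.2864
ρ = 0.5712 / √(11.2896·25.2864) ≈ 0.0338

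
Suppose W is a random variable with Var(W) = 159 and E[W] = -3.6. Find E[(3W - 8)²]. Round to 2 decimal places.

1784.44

E[3W - 8] = 3·-3.6 − 8 = -18.8
Var(3W - 8) = (3)²·159 = 1431
E[(3W - 8)²] = Var((3W - 8)) + (E[(3W - 8)])² = 1431 + (-18.8)² = 1784.44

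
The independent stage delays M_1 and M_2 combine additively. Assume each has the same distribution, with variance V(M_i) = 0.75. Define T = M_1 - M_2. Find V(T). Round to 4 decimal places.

1.5000

By independence, V(T) = (1)²V(M_1) + (-1)²V(M_2)
= (1)²·0.75 + (-1)²·0.75 = 1.5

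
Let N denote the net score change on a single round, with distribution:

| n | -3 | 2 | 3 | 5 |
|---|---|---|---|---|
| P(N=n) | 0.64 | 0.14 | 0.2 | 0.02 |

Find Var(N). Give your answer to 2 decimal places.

7.74

E[N] = (-3)(0.64) + (2)(0.14) + (3)(0.2) + (5)(0.02) = -0.94
E[N²] = (-3)²(0.64) + (2)²(0.14) + (3)²(0.2) + (5)²(0.02) = 8.62
Var(N) = E[N²] − (E[N])² = 8.62 − (-0.94)² = 7.7364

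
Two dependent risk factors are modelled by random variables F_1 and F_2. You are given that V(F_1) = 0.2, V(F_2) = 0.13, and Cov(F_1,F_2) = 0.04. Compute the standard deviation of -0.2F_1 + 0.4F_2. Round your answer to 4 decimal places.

0.1497

V(-0.2F_1 + 0.4F_2) = (-0.2)²·V(F_1) + (0.4)²·V(F_2) + 2·(-0.2)·(0.4)·Cov(F_1,F_2)
= 0.04·0.2 + 0.16·0.13 + -0.16·0.04 = 0.0224
SD(-0.2F_1 + 0.4F_2) = √0.0224 ≈ 0.1497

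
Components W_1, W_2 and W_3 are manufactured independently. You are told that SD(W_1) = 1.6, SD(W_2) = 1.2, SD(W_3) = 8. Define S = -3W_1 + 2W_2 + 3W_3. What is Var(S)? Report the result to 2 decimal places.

604.80

Var(W_1) = 2.56, Var(W_2) = 1.44, Var(W_3) = 64
By independence, Var(S) = (-3)²Var(W_1) + (2)²Var(W_2) + (3)²Var(W_3)
= (-3)²·2.56 + (2)²·1.44 + (3)²·64 = 604.8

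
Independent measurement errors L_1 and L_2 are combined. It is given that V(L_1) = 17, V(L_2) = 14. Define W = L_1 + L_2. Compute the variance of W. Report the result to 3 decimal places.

31.000

By independence, V(W) = (1)²V(L_1) + (1)²V(L_2)
= (1)²·17 + (1)²·14 = 31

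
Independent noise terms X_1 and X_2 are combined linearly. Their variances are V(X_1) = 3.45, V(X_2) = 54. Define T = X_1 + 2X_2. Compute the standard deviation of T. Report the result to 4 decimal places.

By independence, V(T) = (1)²V(X_1) + (2)²V(X_2)
= (1)²·3.45 + (2)²·54 = 219.45
sd(T) = √219.45 ≈ 14.8138

14.8138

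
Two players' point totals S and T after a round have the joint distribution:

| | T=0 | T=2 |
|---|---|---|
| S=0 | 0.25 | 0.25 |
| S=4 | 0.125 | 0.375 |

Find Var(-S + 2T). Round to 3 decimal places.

5.750

E[S] = 2,  E[T] = 1.25,  E[ST] = 3
Var(S) = 8 − (2)² = 4;  Var(T) = 2.5 − (1.25)² = 0.9375
Cov(S,T) = 3 − (2)(1.25) = 0.5
Var(-S + 2T) = (-1)²·4 + (2)²·0.9375 + 2·(-1)·(2)·0.5 = 5.75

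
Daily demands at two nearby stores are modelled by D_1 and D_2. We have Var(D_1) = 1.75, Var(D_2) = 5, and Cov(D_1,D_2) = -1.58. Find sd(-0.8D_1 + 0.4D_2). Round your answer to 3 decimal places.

1.712

Var(-0.8D_1 + 0.4D_2) = (-0.8)²·Var(D_1) + (0.4)²·Var(D_2) + 2·(-0.8)·(0.4)·Cov(D_1,D_2)
= 0.64·1.75 + 0.16·5 + -0.64·-1.58 = 2.9312
sd(-0.8D_1 + 0.4D_2) = √2.9312 ≈ 1.712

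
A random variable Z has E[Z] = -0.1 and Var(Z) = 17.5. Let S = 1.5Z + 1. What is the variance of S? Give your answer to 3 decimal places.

Var(1.5Z + 1) = (1.5)²·Var(Z) = 2.25·17.5 = 39.375

39.375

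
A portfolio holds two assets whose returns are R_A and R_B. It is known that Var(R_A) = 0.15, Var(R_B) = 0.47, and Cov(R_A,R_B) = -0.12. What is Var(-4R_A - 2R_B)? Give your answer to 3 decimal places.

2.360

Var(-4R_A - 2R_B) = (-4)²·Var(R_A) + (-2)²·Var(R_B) + 2·(-4)·(-2)·Cov(R_A,R_B)
= 16·0.15 + 4·0.47 + 16·-0.12 = 2.36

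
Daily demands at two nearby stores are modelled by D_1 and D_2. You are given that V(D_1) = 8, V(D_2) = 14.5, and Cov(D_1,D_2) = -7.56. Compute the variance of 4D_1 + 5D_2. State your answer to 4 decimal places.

188.1000

V(4D_1 + 5D_2) = (4)²·V(D_1) + (5)²·V(D_2) + 2·(4)·(5)·Cov(D_1,D_2)
= 16·8 + 25·14.5 + 40·-7.56 = 188.1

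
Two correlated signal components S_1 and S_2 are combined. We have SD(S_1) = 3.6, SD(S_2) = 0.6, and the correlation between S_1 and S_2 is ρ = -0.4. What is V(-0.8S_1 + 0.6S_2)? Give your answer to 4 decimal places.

V(S_1) = (3.6)² = 12.96;  V(S_2) = (0.6)² = 0.36
cov(S_1,S_2) = ρ·SD(S_1)·SD(S_2) = -0.4·3.6·0.6 = -0.864
V(-0.8S_1 + 0.6S_2) = (-0.8)²·V(S_1) + (0.6)²·V(S_2) + 2·(-0.8)·(0.6)·cov(S_1,S_2)
= 0.64·12.96 + 0.36·0.36 + -0.96·-0.864 = 9.25344

9.2534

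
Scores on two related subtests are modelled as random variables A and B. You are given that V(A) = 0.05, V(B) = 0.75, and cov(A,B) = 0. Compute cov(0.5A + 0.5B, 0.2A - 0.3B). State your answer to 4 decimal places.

cov(0.5A + 0.5B, 0.2A - 0.3B) = (0.5)(0.2)V(A) + (0.5)(-0.3)V(B) + [(0.5)(-0.3) + (0.5)(0.2)]cov(A,B)
= 0.1·0.05 + -0.15·0.75 + -0.05·0 = -0.1075

-0.1075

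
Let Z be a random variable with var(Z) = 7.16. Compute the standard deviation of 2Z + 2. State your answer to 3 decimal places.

var(2Z + 2) = (2)²·7.16 = 28.64
σ(2Z + 2) = √28.64 ≈ 5.352

5.352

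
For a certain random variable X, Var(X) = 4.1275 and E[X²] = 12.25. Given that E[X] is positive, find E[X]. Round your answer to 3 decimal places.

2.850

(E[X])² = E[X²] − Var(X) = 12.25 − 4.1275 = 8.1225
E[X] = √8.1225 = 2.85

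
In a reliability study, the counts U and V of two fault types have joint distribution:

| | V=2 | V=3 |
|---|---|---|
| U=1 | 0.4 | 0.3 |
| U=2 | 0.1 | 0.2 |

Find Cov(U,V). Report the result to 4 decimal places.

0.0500

E[U] = 1.3,  E[V] = 2.5
E[UV] = 3.3
Cov(U,V) = E[UV] − E[U]E[V] = 3.3 − (1.3)(2.5) = 0.05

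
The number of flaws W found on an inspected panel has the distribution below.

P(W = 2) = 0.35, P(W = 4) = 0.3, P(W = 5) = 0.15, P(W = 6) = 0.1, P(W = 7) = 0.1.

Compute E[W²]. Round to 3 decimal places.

18.450

E[W²] = (2)²(0.35) + (4)²(0.3) + (5)²(0.15) + (6)²(0.1) + (7)²(0.1) = 18.45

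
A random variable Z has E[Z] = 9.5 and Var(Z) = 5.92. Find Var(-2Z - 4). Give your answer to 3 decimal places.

23.680

Var(-2Z - 4) = (-2)²·Var(Z) = 4·5.92 = 23.68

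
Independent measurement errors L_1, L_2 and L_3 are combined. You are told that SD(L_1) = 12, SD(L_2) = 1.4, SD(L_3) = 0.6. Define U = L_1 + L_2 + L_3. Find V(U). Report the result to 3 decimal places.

V(L_1) = 144, V(L_2) = 1.96, V(L_3) = 0.36
By independence, V(U) = (1)²V(L_1) + (1)²V(L_2) + (1)²V(L_3)
= (1)²·144 + (1)²·1.96 + (1)²·0.36 = 146.32

146.320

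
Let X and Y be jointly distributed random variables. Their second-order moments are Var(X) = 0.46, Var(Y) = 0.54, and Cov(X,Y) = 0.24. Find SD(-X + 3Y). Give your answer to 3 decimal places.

Var(-X + 3Y) = (-1)²·Var(X) + (3)²·Var(Y) + 2·(-1)·(3)·Cov(X,Y)
= 1·0.46 + 9·0.54 + -6·0.24 = 3.88
SD(-X + 3Y) = √3.88 ≈ 1.970

1.970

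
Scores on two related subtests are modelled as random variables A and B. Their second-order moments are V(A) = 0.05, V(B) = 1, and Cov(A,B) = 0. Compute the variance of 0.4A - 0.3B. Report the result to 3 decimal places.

0.098

V(0.4A - 0.3B) = (0.4)²·V(A) + (-0.3)²·V(B) + 2·(0.4)·(-0.3)·Cov(A,B)
= 0.16·0.05 + 0.09·1 + -0.24·0 = 0.098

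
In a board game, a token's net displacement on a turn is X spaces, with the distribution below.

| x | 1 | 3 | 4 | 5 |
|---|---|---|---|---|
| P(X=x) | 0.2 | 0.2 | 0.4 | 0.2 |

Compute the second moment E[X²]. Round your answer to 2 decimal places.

E[X²] = (1)²(0.2) + (3)²(0.2) + (4)²(0.4) + (5)²(0.2) = 13.4

13.40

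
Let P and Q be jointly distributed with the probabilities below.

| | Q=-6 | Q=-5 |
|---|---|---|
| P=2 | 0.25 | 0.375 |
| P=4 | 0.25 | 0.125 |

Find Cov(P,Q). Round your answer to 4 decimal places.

E[P] = 2.75,  E[Q] = -5.5
E[PQ] = -15.25
Cov(P,Q) = E[PQ] − E[P]E[Q] = -15.25 − (2.75)(-5.5) = -0.125

-0.1250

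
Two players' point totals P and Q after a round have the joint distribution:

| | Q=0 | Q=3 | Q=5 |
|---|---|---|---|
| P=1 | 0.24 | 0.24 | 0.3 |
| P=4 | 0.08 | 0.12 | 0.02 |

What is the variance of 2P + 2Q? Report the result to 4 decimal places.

19.2976

E[P] = 1.66,  E[Q] = 2.68,  E[PQ] = 4.06
V(P) = 4.3 − (1.66)² = 1.5444;  V(Q) = 11.24 − (2.68)² = 4.0576
Cov(P,Q) = 4.06 − (1.66)(2.68) = -0.3888
V(2P + 2Q) = (2)²·1.5444 + (2)²·4.0576 + 2·(2)·(2)·-0.3888 = 19.2976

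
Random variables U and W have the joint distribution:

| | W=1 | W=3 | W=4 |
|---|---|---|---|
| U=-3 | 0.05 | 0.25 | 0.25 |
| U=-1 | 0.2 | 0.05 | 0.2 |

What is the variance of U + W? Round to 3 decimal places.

1.728

E[U] = -2.1,  E[W] = 2.95,  E[UW] = -6.55
V(U) = 5.4 − (-2.1)² = 0.99;  V(W) = 10.15 − (2.95)² = 1.4475
cov(U,W) = -6.55 − (-2.1)(2.95) = -0.355
V(U + W) = (1)²·0.99 + (1)²·1.4475 + 2·(1)·(1)·-0.355 = 1.7275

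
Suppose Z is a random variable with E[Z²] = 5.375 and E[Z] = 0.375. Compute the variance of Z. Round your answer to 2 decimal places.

5.23

var(Z) = 5.375 − (0.375)² = 5.234375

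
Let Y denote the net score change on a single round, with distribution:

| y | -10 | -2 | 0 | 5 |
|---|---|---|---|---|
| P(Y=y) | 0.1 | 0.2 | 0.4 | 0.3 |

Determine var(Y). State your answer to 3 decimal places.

E[Y] = (-10)(0.1) + (-2)(0.2) + (0)(0.4) + (5)(0.3) = 0.1
E[Y²] = (-10)²(0.1) + (-2)²(0.2) + (0)²(0.4) + (5)²(0.3) = 18.3
var(Y) = E[Y²] − (E[Y])² = 18.3 − (0.1)² = 18.29

18.290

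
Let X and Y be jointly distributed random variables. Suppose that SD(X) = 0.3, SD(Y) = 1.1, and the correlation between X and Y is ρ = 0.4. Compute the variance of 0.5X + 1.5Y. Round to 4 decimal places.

V(X) = (0.3)² = 0.09;  V(Y) = (1.1)² = 1.21
Cov(X,Y) = ρ·SD(X)·SD(Y) = 0.4·0.3·1.1 = 0.132
V(0.5X + 1.5Y) = (0.5)²·V(X) + (1.5)²·V(Y) + 2·(0.5)·(1.5)·Cov(X,Y)
= 0.25·0.09 + 2.25·1.21 + 1.5·0.132 = 2.943

2.9430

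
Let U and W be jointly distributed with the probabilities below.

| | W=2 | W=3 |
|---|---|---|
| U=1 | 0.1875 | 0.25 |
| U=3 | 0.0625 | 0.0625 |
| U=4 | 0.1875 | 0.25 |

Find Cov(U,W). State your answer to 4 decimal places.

E[U] = 2.5625,  E[W] = 2.5625
E[UW] = 6.5625
Cov(U,W) = E[UW] − E[U]E[W] = 6.5625 − (2.5625)(2.5625) = -0.00390625

-0.0039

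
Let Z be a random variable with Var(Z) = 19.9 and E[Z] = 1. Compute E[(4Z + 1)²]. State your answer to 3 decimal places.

E[4Z + 1] = 4·1 + 1 = 5
Var(4Z + 1) = (4)²·19.9 = 318.4
E[(4Z + 1)²] = Var((4Z + 1)) + (E[(4Z + 1)])² = 318.4 + (5)² = 343.4

343.400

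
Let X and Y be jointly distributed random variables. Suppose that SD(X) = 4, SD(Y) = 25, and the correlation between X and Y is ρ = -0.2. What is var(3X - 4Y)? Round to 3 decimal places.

10624.000

var(X) = (4)² = 16;  var(Y) = (25)² = 625
Cov(X,Y) = ρ·SD(X)·SD(Y) = -0.2·4·25 = -20
var(3X - 4Y) = (3)²·var(X) + (-4)²·var(Y) + 2·(3)·(-4)·Cov(X,Y)
= 9·16 + 16·625 + -24·-20 = 10624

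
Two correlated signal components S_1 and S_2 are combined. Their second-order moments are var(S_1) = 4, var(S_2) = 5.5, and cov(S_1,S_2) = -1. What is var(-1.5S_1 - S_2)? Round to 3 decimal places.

11.500

var(-1.5S_1 - S_2) = (-1.5)²·var(S_1) + (-1)²·var(S_2) + 2·(-1.5)·(-1)·cov(S_1,S_2)
= 2.25·4 + 1·5.5 + 3·-1 = 11.5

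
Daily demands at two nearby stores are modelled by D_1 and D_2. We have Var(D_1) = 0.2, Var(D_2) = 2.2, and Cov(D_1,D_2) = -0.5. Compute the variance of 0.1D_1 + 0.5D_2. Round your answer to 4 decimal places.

0.5020

Var(0.1D_1 + 0.5D_2) = (0.1)²·Var(D_1) + (0.5)²·Var(D_2) + 2·(0.1)·(0.5)·Cov(D_1,D_2)
= 0.01·0.2 + 0.25·2.2 + 0.1·-0.5 = 0.502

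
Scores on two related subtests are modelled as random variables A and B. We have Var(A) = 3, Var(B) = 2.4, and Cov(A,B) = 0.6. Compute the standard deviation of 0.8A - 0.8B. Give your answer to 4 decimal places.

1.6395

Var(0.8A - 0.8B) = (0.8)²·Var(A) + (-0.8)²·Var(B) + 2·(0.8)·(-0.8)·Cov(A,B)
= 0.64·3 + 0.64·2.4 + -1.28·0.6 = 2.688
SD(0.8A - 0.8B) = √2.688 ≈ 1.6395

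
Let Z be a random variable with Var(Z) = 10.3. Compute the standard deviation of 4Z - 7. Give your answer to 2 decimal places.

12.84

Var(4Z - 7) = (4)²·10.3 = 164.8
SD(4Z - 7) = √164.8 ≈ 12.84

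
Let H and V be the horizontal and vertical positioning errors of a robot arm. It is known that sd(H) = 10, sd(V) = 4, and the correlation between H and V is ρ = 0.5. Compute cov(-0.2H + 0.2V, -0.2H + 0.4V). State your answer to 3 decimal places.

2.880

Var(H) = (10)² = 100;  Var(V) = (4)² = 16
cov(H,V) = ρ·sd(H)·sd(V) = 0.5·10·4 = 20
cov(-0.2H + 0.2V, -0.2H + 0.4V) = (-0.2)(-0.2)Var(H) + (0.2)(0.4)Var(V) + [(-0.2)(0.4) + (0.2)(-0.2)]cov(H,V)
= 0.04·100 + 0.08·16 + -0.12·20 = 2.88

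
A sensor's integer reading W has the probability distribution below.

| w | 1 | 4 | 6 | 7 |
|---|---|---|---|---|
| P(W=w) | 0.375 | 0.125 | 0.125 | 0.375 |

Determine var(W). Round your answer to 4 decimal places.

E[W] = (1)(0.375) + (4)(0.125) + (6)(0.125) + (7)(0.375) = 4.25
E[W²] = (1)²(0.375) + (4)²(0.125) + (6)²(0.125) + (7)²(0.375) = 25.25
var(W) = E[W²] − (E[W])² = 25.25 − (4.25)² = 7.1875

7.1875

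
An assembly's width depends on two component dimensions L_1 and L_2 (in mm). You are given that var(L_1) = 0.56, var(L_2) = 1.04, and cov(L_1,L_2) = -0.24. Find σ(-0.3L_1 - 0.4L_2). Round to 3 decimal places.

var(-0.3L_1 - 0.4L_2) = (-0.3)²·var(L_1) + (-0.4)²·var(L_2) + 2·(-0.3)·(-0.4)·cov(L_1,L_2)
= 0.09·0.56 + 0.16·1.04 + 0.24·-0.24 = 0.1592
σ(-0.3L_1 - 0.4L_2) = √0.1592 ≈ 0.399

0.399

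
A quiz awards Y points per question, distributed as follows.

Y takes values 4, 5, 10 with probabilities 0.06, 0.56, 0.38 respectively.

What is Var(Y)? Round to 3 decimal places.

E[Y] = (4)(0.06) + (5)(0.56) + (10)(0.38) = 6.84
E[Y²] = (4)²(0.06) + (5)²(0.56) + (10)²(0.38) = 52.96
Var(Y) = E[Y²] − (E[Y])² = 52.96 − (6.84)² = 6.1744

6.174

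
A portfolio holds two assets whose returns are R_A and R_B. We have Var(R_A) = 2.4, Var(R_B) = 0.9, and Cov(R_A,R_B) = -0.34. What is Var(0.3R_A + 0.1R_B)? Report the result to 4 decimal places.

0.2046

Var(0.3R_A + 0.1R_B) = (0.3)²·Var(R_A) + (0.1)²·Var(R_B) + 2·(0.3)·(0.1)·Cov(R_A,R_B)
= 0.09·2.4 + 0.01·0.9 + 0.06·-0.34 = 0.2046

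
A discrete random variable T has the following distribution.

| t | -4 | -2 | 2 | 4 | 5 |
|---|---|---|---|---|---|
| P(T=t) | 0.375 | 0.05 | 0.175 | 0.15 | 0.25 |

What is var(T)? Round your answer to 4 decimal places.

E[T] = (-4)(0.375) + (-2)(0.05) + (2)(0.175) + (4)(0.15) + (5)(0.25) = 0.6
E[T²] = (-4)²(0.375) + (-2)²(0.05) + (2)²(0.175) + (4)²(0.15) + (5)²(0.25) = 15.55
var(T) = E[T²] − (E[T])² = 15.55 − (0.6)² = 15.19

15.1900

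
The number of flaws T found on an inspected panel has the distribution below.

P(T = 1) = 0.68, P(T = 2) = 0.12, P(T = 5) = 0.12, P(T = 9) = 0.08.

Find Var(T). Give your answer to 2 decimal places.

5.62

E[T] = (1)(0.68) + (2)(0.12) + (5)(0.12) + (9)(0.08) = 2.24
E[T²] = (1)²(0.68) + (2)²(0.12) + (5)²(0.12) + (9)²(0.08) = 10.64
Var(T) = E[T²] − (E[T])² = 10.64 − (2.24)² = 5.6224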